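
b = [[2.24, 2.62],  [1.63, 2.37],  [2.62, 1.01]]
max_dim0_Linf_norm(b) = 2.62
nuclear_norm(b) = 6.42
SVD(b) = [[-0.67, -0.27], [-0.55, -0.46], [-0.5, 0.85]] @ diag([5.138979986213639, 1.2771784140423266]) @ [[-0.72, -0.69], [0.69, -0.72]]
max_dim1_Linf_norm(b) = 2.62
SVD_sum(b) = [[2.48,  2.37], [2.03,  1.95], [1.87,  1.79]] + [[-0.24, 0.25], [-0.4, 0.42], [0.75, -0.78]]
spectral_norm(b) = 5.14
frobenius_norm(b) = 5.30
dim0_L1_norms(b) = [6.49, 6.0]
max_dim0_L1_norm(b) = 6.49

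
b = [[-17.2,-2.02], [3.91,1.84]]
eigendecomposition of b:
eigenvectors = [[-0.98, 0.11], [0.21, -0.99]]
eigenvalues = [-16.78, 1.42]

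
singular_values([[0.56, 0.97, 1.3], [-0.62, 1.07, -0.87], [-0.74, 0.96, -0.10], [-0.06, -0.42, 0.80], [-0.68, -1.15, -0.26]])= [2.14, 2.01, 0.89]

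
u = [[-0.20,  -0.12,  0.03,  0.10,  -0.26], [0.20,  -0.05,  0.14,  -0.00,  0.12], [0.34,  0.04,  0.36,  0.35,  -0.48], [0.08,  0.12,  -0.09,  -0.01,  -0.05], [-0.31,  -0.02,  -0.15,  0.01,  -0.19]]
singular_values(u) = [0.79, 0.56, 0.22, 0.03, 0.0]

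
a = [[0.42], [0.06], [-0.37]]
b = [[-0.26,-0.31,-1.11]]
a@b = [[-0.11, -0.13, -0.47],[-0.02, -0.02, -0.07],[0.1, 0.11, 0.41]]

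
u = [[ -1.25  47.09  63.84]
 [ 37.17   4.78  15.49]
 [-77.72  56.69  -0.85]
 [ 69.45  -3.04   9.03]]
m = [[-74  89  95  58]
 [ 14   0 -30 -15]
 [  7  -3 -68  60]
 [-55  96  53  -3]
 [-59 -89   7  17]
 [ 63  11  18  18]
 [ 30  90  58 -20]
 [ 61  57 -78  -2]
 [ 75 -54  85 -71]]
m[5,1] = 11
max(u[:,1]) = 56.69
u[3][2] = 9.03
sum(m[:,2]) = 140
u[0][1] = 47.09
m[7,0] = 61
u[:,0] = [-1.25, 37.17, -77.72, 69.45]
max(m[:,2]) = 95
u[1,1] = 4.78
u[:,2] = [63.84, 15.49, -0.85, 9.03]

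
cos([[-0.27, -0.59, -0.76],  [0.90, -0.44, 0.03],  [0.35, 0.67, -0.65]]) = [[1.39, 0.02, -0.35],[0.33, 1.19, 0.35],[-0.12, 0.47, 0.95]]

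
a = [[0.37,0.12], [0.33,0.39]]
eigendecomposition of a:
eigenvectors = [[-0.54, -0.5], [0.84, -0.87]]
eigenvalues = [0.18, 0.58]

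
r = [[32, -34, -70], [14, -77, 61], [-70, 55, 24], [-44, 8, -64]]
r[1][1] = -77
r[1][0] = 14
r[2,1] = 55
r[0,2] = -70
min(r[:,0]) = -70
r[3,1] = 8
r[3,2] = -64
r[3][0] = -44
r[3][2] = -64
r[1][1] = -77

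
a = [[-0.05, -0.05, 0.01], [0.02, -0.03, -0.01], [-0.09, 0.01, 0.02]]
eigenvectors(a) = [[-0.35+0.26j, (-0.35-0.26j), (0.44+0j)], [(0.19+0.02j), 0.19-0.02j, -0.05+0.00j], [(-0.88+0j), (-0.88-0j), (0.9+0j)]]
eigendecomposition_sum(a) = [[-0.03+0.00j, 0.01-0.05j, (0.01-0j)], [(0.01+0.01j), -0.02+0.01j, (-0.01-0j)], [-0.05-0.03j, (0.08-0.07j), (0.03+0.01j)]] + [[-0.03-0.00j, 0.01+0.05j, (0.01+0j)], [(0.01-0.01j), -0.02-0.01j, (-0.01+0j)], [-0.05+0.03j, 0.08+0.07j, 0.03-0.01j]] + [[0.01-0.00j,(-0.07+0j),(-0.02+0j)],[(-0+0j),0.01-0.00j,-0j],[(0.01-0j),-0.15+0.00j,-0.04+0.00j]]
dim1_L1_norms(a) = [0.11, 0.06, 0.12]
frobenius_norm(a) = 0.12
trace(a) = -0.06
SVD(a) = [[-0.52, -0.75, -0.41], [0.17, -0.56, 0.81], [-0.84, 0.36, 0.42]] @ diag([0.10810151707175385, 0.05829514499316233, 0.003967124526844088]) @ [[0.97, 0.12, -0.22], [-0.1, 0.99, 0.09], [-0.23, 0.07, -0.97]]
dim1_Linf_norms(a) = [0.05, 0.03, 0.09]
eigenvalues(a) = [(-0.02+0.03j), (-0.02-0.03j), (-0.02+0j)]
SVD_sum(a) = [[-0.05, -0.01, 0.01], [0.02, 0.0, -0.00], [-0.09, -0.01, 0.02]] + [[0.0, -0.04, -0.00], [0.0, -0.03, -0.00], [-0.0, 0.02, 0.0]] + [[0.0,-0.00,0.0], [-0.0,0.0,-0.0], [-0.00,0.00,-0.00]]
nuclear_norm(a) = 0.17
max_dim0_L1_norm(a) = 0.16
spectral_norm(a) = 0.11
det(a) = -0.00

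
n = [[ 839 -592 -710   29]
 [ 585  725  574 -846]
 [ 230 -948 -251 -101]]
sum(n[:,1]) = -815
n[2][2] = -251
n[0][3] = 29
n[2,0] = 230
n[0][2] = -710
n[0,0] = 839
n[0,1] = -592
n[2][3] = -101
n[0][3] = 29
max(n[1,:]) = 725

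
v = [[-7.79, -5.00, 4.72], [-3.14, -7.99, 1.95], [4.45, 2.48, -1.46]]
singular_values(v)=[13.91, 4.38, 0.94]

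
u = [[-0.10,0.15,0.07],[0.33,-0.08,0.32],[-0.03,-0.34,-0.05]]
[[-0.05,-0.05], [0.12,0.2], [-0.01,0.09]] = u @ [[0.46, 0.23], [-0.01, -0.33], [-0.10, 0.31]]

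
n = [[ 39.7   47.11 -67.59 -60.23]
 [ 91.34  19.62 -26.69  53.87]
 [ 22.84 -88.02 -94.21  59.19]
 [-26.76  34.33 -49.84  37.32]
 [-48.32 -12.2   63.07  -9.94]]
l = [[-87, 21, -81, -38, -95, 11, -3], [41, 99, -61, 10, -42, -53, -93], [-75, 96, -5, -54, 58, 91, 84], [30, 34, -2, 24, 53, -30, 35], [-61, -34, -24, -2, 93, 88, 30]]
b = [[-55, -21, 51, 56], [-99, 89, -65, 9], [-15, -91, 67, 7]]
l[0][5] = 11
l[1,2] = -61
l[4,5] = 88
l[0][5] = 11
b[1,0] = -99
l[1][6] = -93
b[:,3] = [56, 9, 7]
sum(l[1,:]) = -99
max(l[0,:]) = 21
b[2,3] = 7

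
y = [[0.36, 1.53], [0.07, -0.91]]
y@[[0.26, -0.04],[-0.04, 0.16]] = [[0.03, 0.23],[0.05, -0.15]]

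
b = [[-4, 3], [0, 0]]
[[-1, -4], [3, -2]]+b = [[-5, -1], [3, -2]]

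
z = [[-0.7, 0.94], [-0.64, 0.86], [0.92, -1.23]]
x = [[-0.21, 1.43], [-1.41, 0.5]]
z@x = [[-1.18, -0.53], [-1.08, -0.49], [1.54, 0.7]]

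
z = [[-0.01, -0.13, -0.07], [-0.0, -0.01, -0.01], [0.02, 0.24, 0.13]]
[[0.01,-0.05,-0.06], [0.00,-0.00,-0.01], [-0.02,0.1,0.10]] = z @ [[0.32, -0.08, -0.08], [-0.08, 0.29, 0.21], [-0.08, 0.21, 0.42]]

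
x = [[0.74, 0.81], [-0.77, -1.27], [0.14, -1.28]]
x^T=[[0.74,-0.77,0.14], [0.81,-1.27,-1.28]]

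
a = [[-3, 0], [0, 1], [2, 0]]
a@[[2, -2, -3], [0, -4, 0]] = [[-6, 6, 9], [0, -4, 0], [4, -4, -6]]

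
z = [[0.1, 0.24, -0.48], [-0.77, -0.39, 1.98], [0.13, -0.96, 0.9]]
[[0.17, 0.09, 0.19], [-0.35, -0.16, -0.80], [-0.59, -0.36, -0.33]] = z@ [[0.57, -0.26, -0.02],[0.9, 0.21, -0.05],[0.22, -0.14, -0.42]]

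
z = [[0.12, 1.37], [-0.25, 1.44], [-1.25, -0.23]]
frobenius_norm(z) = 2.38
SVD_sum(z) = [[0.05, 1.37], [0.06, 1.43], [-0.01, -0.28]] + [[0.07, -0.00],[-0.31, 0.01],[-1.24, 0.05]]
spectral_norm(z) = 2.00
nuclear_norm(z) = 3.28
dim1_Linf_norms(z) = [1.37, 1.44, 1.25]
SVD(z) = [[-0.69, 0.05], [-0.71, -0.24], [0.14, -0.97]] @ diag([2.001741044751188, 1.2789967903628303]) @ [[-0.04, -1.0], [1.00, -0.04]]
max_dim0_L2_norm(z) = 2.0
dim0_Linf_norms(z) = [1.25, 1.44]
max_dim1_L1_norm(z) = 1.69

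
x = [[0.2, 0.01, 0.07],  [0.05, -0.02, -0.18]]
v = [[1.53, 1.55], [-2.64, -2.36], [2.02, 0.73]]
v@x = [[0.38, -0.02, -0.17], [-0.65, 0.02, 0.24], [0.44, 0.01, 0.01]]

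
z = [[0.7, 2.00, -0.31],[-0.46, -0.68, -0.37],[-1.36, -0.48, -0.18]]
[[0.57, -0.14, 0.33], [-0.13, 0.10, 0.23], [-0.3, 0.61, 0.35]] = z @ [[0.18, -0.51, -0.23], [0.19, 0.13, 0.15], [-0.22, 0.13, -0.61]]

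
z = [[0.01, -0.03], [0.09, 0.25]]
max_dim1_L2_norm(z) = 0.27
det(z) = 0.01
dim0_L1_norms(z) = [0.1, 0.28]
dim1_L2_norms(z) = [0.03, 0.27]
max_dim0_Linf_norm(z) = 0.25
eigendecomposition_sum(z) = [[0.02, 0.0], [-0.01, -0.00]] + [[-0.01, -0.03], [0.1, 0.25]]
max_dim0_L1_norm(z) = 0.28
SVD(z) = [[0.09, -1.00], [-1.00, -0.09]] @ diag([0.26687137940129335, 0.019485041864233707]) @ [[-0.33, -0.94], [-0.94, 0.33]]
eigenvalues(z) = [0.02, 0.24]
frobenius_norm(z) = 0.27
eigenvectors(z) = [[-0.93,  0.13],  [0.37,  -0.99]]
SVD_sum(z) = [[-0.01, -0.02],[0.09, 0.25]] + [[0.02, -0.01], [0.00, -0.00]]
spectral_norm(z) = 0.27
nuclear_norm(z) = 0.29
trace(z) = 0.26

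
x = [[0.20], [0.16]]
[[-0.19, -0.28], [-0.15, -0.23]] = x@ [[-0.96, -1.42]]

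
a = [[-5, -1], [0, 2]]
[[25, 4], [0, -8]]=a @ [[-5, 0], [0, -4]]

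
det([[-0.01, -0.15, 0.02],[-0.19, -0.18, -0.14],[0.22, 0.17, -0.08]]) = 0.007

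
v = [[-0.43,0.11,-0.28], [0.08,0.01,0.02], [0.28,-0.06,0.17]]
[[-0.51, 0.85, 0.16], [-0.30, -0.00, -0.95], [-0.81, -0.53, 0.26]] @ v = [[0.33,-0.06,0.19], [-0.14,0.02,-0.08], [0.38,-0.11,0.26]]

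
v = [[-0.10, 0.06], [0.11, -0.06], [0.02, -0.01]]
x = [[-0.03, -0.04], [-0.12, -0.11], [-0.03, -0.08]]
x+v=[[-0.13, 0.02], [-0.01, -0.17], [-0.01, -0.09]]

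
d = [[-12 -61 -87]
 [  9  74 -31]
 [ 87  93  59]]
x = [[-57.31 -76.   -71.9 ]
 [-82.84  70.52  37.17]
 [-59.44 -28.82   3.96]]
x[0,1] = -76.0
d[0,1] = -61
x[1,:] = [-82.84, 70.52, 37.17]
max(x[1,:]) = 70.52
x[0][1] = -76.0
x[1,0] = -82.84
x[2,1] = -28.82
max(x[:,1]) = 70.52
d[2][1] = 93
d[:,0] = [-12, 9, 87]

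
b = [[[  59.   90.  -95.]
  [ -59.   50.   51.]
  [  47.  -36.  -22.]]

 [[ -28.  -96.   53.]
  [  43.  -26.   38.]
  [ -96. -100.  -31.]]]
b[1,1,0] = 43.0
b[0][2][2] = -22.0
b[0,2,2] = -22.0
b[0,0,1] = 90.0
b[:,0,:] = [[59.0, 90.0, -95.0], [-28.0, -96.0, 53.0]]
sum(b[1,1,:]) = 55.0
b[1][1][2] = 38.0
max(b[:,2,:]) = 47.0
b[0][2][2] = -22.0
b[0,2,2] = -22.0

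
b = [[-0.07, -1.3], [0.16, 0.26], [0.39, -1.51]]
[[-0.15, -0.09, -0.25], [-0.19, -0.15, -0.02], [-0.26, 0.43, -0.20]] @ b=[[-0.10, 0.55], [-0.02, 0.24], [0.01, 0.75]]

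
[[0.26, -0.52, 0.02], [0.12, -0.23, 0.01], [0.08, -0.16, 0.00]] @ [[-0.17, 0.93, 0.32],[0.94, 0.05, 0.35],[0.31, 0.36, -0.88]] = [[-0.53, 0.22, -0.12], [-0.23, 0.1, -0.05], [-0.16, 0.07, -0.03]]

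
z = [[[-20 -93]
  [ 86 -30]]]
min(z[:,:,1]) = -93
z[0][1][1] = -30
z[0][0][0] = -20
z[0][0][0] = -20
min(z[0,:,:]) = -93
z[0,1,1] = -30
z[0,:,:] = [[-20, -93], [86, -30]]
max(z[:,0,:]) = -20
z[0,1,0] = 86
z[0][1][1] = -30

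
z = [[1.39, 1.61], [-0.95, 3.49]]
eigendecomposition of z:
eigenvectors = [[(0.79+0j), 0.79-0.00j], [0.52+0.32j, (0.52-0.32j)]]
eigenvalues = [(2.44+0.65j), (2.44-0.65j)]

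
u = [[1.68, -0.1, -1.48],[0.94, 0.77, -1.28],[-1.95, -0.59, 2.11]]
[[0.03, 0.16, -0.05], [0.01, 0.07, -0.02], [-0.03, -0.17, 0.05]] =u @ [[-0.03, -0.20, 0.07], [-0.03, -0.2, 0.07], [-0.05, -0.32, 0.11]]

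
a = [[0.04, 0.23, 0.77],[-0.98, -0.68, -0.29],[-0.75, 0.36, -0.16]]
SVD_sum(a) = [[0.36, 0.16, 0.17], [-1.00, -0.44, -0.47], [-0.47, -0.21, -0.22]] + [[-0.32, 0.33, 0.37], [0.02, -0.02, -0.02], [-0.28, 0.28, 0.32]] + [[0.00, -0.26, 0.23], [0.0, -0.23, 0.20], [-0.0, 0.28, -0.26]]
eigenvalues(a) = [(-0.05+0.95j), (-0.05-0.95j), (-0.7+0j)]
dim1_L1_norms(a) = [1.04, 1.95, 1.27]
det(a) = -0.64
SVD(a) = [[-0.31, -0.76, -0.57], [0.86, 0.04, -0.51], [0.41, -0.65, 0.64]] @ diag([1.381955197849586, 0.7787967321251812, 0.596385346204658]) @ [[-0.84, -0.37, -0.4],[0.54, -0.56, -0.63],[-0.01, 0.74, -0.67]]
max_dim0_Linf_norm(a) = 0.98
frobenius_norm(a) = 1.69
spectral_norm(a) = 1.38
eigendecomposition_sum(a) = [[0.05+0.44j, 0.15-0.05j, 0.36+0.05j],  [(-0.29-0.28j), -0.08+0.12j, (-0.29+0.18j)],  [(-0.46+0.1j), (0.06+0.16j), -0.02+0.39j]] + [[0.05-0.44j, 0.15+0.05j, (0.36-0.05j)], [-0.29+0.28j, -0.08-0.12j, -0.29-0.18j], [(-0.46-0.1j), (0.06-0.16j), -0.02-0.39j]] + [[(-0.06-0j), (-0.08-0j), (0.04-0j)], [(-0.39-0j), -0.51-0.00j, (0.28-0j)], [0.18+0.00j, (0.23+0j), (-0.13+0j)]]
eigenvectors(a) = [[0.05-0.58j, (0.05+0.58j), (-0.14+0j)],  [(0.3+0.44j), (0.3-0.44j), (-0.9+0j)],  [0.62+0.00j, 0.62-0.00j, 0.41+0.00j]]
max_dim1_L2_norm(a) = 1.23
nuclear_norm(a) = 2.76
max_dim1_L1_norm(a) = 1.95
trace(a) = -0.80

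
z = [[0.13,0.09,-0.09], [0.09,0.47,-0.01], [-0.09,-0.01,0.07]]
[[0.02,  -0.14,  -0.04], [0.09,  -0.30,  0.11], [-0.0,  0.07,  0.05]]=z @[[0.45, -0.71, -0.4], [0.12, -0.51, 0.31], [0.59, 0.02, 0.20]]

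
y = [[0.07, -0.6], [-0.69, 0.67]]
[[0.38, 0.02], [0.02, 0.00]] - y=[[0.31, 0.62], [0.71, -0.67]]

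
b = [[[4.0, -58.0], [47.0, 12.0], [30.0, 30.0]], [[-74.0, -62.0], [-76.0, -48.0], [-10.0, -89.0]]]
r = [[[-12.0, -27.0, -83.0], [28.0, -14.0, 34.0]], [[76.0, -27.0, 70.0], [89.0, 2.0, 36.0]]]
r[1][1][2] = 36.0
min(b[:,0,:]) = -74.0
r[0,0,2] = -83.0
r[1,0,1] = -27.0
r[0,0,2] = -83.0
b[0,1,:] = [47.0, 12.0]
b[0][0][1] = -58.0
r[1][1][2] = 36.0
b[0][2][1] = 30.0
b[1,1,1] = -48.0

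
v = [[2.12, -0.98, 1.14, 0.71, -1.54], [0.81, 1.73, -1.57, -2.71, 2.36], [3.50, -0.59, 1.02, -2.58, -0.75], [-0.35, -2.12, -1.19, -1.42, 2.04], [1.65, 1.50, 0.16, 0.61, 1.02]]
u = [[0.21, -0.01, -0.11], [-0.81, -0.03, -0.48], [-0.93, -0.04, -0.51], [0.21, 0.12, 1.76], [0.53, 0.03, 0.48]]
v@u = [[-0.49, 0.0, 0.17], [0.91, -0.25, -3.76], [-0.68, -0.39, -5.52], [3.53, 0.01, 0.14], [-0.35, 0.04, 0.58]]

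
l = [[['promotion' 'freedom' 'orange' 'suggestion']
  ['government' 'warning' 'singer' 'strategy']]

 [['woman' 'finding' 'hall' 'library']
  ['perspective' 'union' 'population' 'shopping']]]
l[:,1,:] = [['government', 'warning', 'singer', 'strategy'], ['perspective', 'union', 'population', 'shopping']]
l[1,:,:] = [['woman', 'finding', 'hall', 'library'], ['perspective', 'union', 'population', 'shopping']]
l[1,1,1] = 'union'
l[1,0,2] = 'hall'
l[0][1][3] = 'strategy'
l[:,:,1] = [['freedom', 'warning'], ['finding', 'union']]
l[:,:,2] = [['orange', 'singer'], ['hall', 'population']]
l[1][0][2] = 'hall'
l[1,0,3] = 'library'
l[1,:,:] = [['woman', 'finding', 'hall', 'library'], ['perspective', 'union', 'population', 'shopping']]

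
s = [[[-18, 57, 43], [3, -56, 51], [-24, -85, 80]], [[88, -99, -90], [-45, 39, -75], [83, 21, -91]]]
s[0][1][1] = -56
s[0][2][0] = -24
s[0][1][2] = 51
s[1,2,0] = 83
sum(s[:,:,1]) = -123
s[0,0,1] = 57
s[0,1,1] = -56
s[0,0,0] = -18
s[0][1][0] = 3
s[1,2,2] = -91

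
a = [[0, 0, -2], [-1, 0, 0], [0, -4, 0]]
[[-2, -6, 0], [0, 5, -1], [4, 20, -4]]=a @ [[0, -5, 1], [-1, -5, 1], [1, 3, 0]]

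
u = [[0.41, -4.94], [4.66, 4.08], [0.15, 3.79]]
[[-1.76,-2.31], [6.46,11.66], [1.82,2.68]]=u @ [[1.0,1.95], [0.44,0.63]]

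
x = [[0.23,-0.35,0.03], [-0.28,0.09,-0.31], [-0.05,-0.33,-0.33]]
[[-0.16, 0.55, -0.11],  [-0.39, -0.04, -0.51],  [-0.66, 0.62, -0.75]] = x@ [[0.47, 2.01, 1.43], [0.85, -0.39, 1.31], [1.08, -1.79, 0.74]]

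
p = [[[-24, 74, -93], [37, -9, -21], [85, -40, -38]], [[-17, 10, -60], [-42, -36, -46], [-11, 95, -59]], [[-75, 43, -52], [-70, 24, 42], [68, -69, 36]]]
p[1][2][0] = -11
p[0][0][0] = -24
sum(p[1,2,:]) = 25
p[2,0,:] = [-75, 43, -52]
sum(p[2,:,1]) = -2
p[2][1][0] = -70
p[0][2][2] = -38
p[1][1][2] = -46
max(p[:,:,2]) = 42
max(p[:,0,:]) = 74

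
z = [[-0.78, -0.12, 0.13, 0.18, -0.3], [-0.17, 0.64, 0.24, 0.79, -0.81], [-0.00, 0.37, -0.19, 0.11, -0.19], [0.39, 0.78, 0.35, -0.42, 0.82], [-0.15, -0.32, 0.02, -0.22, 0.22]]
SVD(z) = [[-0.38, 0.22, -0.84, 0.21, -0.23], [-0.67, -0.61, -0.01, -0.33, 0.26], [-0.13, -0.25, 0.14, 0.91, 0.26], [0.61, -0.65, -0.45, -0.03, -0.01], [0.14, 0.30, -0.26, -0.11, 0.9]] @ diag([1.6332299768910898, 1.238011891949491, 0.6524631537579626, 0.2961050352803834, 0.00019760007193886847]) @ [[0.38, 0.0, 0.02, -0.55, 0.74], [-0.30, -0.90, -0.24, -0.21, 0.0], [0.80, -0.18, -0.46, 0.15, -0.29], [-0.33, 0.39, -0.80, -0.31, -0.04], [0.10, 0.06, 0.29, -0.73, -0.6]]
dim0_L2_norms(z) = [0.9, 1.13, 0.48, 0.95, 1.23]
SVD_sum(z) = [[-0.24, -0.00, -0.01, 0.34, -0.46], [-0.42, -0.0, -0.02, 0.6, -0.81], [-0.08, -0.0, -0.0, 0.11, -0.15], [0.38, 0.00, 0.02, -0.55, 0.74], [0.09, 0.0, 0.0, -0.12, 0.17]] + [[-0.08, -0.24, -0.06, -0.06, 0.00], [0.22, 0.68, 0.18, 0.16, -0.0], [0.09, 0.28, 0.07, 0.07, -0.0], [0.24, 0.73, 0.19, 0.17, -0.00], [-0.11, -0.34, -0.09, -0.08, 0.00]] + [[-0.44, 0.10, 0.25, -0.08, 0.16], [-0.01, 0.0, 0.0, -0.0, 0.0], [0.07, -0.02, -0.04, 0.01, -0.03], [-0.23, 0.05, 0.13, -0.04, 0.08], [-0.14, 0.03, 0.08, -0.03, 0.05]] + [[-0.02, 0.02, -0.05, -0.02, -0.0], [0.03, -0.04, 0.08, 0.03, 0.00], [-0.09, 0.11, -0.22, -0.08, -0.01], [0.0, -0.00, 0.01, 0.0, 0.0], [0.01, -0.01, 0.03, 0.01, 0.0]] + [[-0.00,-0.0,-0.0,0.00,0.0], [0.00,0.0,0.0,-0.00,-0.00], [0.00,0.0,0.00,-0.0,-0.0], [-0.0,-0.0,-0.0,0.0,0.00], [0.0,0.00,0.00,-0.0,-0.0]]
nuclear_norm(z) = 3.82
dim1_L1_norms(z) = [1.51, 2.65, 0.86, 2.76, 0.93]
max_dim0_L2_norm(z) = 1.23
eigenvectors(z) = [[(-0.04+0j), (0.54+0j), 0.10+0.00j, -0.34-0.17j, -0.34+0.17j], [(-0.85+0j), 0.40+0.00j, 0.06+0.00j, (0.34+0.19j), (0.34-0.19j)], [-0.28+0.00j, -0.06+0.00j, (0.29+0j), (-0.2-0.54j), (-0.2+0.54j)], [(-0.3+0j), -0.73+0.00j, -0.73+0.00j, (-0.6+0j), (-0.6-0j)], [(0.32+0j), (0.04+0j), (-0.6+0j), (-0.13+0.06j), (-0.13-0.06j)]]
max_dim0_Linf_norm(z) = 0.82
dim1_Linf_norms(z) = [0.78, 0.81, 0.37, 0.82, 0.32]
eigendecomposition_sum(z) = [[0j, (0.04+0j), 0.01+0.00j, 0.02+0.00j, -0.02+0.00j], [(0.04+0j), 0.90+0.00j, (0.26+0j), 0.48+0.00j, -0.37+0.00j], [0.01+0.00j, 0.29+0.00j, (0.08+0j), 0.16+0.00j, (-0.12+0j)], [(0.02+0j), 0.32+0.00j, (0.09+0j), (0.17+0j), (-0.13+0j)], [(-0.02-0j), -0.33-0.00j, -0.10+0.00j, (-0.18+0j), 0.14-0.00j]] + [[-0.57+0.00j, -0.24+0.00j, (0.05-0j), 0.27-0.00j, -0.42+0.00j], [(-0.42+0j), (-0.18+0j), (0.04-0j), (0.2-0j), (-0.31+0j)], [0.07-0.00j, 0.03-0.00j, -0.01+0.00j, (-0.03+0j), (0.05-0j)], [0.77-0.00j, (0.33-0j), (-0.07+0j), -0.36+0.00j, (0.57-0j)], [-0.04+0.00j, (-0.02+0j), 0.00-0.00j, 0.02-0.00j, -0.03+0.00j]] + [[-0.00-0.00j, 0j, -0j, (-0+0j), 0.00-0.00j], [(-0-0j), 0.00+0.00j, 0.00-0.00j, -0.00+0.00j, -0j], [-0.00-0.00j, 0.00+0.00j, -0j, -0.00+0.00j, -0j], [0.00+0.00j, -0.00-0.00j, -0.00+0.00j, 0.00-0.00j, (-0+0j)], [0j, (-0-0j), (-0+0j), -0j, -0.00+0.00j]] + [[-0.11-0.07j, 0.04+0.02j, (0.03+0.16j), (-0.06-0.05j), 0.07+0.13j], [(0.1+0.08j), (-0.04-0.02j), (-0.03-0.17j), 0.05+0.06j, (-0.07-0.14j)], [(-0.04-0.19j), 0.03+0.06j, (-0.13+0.22j), -0.01-0.12j, -0.06+0.22j], [(-0.2-0.03j), 0.07-0.00j, (0.16+0.21j), (-0.11-0.03j), 0.19+0.14j], [-0.05+0.01j, (0.02-0.01j), (0.06+0.03j), (-0.03+0j), 0.06+0.01j]] + [[-0.11+0.07j, 0.04-0.02j, 0.03-0.16j, -0.06+0.05j, 0.07-0.13j], [(0.1-0.08j), (-0.04+0.02j), -0.03+0.17j, (0.05-0.06j), -0.07+0.14j], [(-0.04+0.19j), 0.03-0.06j, (-0.13-0.22j), (-0.01+0.12j), (-0.06-0.22j)], [(-0.2+0.03j), (0.07+0j), 0.16-0.21j, (-0.11+0.03j), (0.19-0.14j)], [-0.05-0.01j, (0.02+0.01j), (0.06-0.03j), (-0.03-0j), 0.06-0.01j]]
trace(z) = -0.53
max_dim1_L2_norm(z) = 1.33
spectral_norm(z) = 1.63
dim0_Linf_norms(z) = [0.78, 0.78, 0.35, 0.79, 0.82]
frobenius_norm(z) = 2.17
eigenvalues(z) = [(1.29+0j), (-1.15+0j), (-0+0j), (-0.34+0.1j), (-0.34-0.1j)]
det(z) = 0.00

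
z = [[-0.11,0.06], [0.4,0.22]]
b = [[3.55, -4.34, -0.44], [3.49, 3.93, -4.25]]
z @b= [[-0.18,0.71,-0.21], [2.19,-0.87,-1.11]]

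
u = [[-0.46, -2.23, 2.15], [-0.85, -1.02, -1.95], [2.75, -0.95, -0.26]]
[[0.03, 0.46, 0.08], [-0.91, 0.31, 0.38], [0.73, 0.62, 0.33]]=u@[[0.34,0.12,0.05], [0.15,-0.29,-0.17], [0.24,-0.06,-0.13]]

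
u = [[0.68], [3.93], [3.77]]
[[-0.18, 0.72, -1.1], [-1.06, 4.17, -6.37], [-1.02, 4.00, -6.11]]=u @ [[-0.27, 1.06, -1.62]]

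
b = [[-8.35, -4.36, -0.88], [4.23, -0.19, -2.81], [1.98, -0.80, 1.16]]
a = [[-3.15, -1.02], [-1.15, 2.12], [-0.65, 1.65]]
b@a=[[31.89, -2.18], [-11.28, -9.35], [-6.07, -1.8]]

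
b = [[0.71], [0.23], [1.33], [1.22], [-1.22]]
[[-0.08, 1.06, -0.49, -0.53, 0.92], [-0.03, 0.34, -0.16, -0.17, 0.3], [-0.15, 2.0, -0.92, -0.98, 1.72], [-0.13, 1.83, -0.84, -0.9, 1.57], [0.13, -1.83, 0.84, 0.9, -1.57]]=b@[[-0.11, 1.5, -0.69, -0.74, 1.29]]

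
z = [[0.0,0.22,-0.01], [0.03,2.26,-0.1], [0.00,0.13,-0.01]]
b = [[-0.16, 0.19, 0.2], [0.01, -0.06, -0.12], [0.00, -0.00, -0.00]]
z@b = [[0.0, -0.01, -0.03], [0.02, -0.13, -0.27], [0.00, -0.01, -0.02]]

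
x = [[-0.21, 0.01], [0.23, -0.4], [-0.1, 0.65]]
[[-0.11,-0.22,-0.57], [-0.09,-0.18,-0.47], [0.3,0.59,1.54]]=x @[[0.55, 1.09, 2.83], [0.55, 1.08, 2.80]]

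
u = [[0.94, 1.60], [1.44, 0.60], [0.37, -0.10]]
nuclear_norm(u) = 3.14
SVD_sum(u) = [[1.29, 1.24], [1.05, 1.01], [0.14, 0.14]] + [[-0.35, 0.36], [0.39, -0.41], [0.23, -0.24]]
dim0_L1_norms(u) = [2.75, 2.3]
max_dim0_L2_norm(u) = 1.76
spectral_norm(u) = 2.31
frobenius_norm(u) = 2.45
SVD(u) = [[-0.77, 0.60], [-0.63, -0.69], [-0.09, -0.40]] @ diag([2.3118160852149554, 0.8243824283312924]) @ [[-0.72, -0.69], [-0.69, 0.72]]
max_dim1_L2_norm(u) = 1.86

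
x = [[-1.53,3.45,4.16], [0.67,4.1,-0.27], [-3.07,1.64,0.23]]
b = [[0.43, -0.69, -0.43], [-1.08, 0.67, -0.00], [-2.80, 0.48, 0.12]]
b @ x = [[0.20, -2.05, 1.88],[2.10, -0.98, -4.67],[4.24, -7.50, -11.75]]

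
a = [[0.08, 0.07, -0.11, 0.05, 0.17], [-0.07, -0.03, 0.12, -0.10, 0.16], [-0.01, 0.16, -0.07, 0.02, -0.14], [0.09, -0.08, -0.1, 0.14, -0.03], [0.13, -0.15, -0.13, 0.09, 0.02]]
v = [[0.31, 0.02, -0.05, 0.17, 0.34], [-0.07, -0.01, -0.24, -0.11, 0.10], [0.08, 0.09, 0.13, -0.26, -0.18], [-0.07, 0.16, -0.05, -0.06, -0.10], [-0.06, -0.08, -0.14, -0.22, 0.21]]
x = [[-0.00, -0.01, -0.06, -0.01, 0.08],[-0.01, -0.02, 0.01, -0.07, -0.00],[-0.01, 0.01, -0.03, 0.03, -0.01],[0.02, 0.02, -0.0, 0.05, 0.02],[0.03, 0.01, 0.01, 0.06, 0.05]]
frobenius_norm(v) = 0.79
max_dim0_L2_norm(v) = 0.46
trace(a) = 0.14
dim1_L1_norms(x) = [0.16, 0.11, 0.09, 0.11, 0.16]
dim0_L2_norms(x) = [0.04, 0.03, 0.07, 0.11, 0.1]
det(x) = -0.00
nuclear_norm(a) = 0.93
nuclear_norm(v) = 1.54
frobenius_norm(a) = 0.52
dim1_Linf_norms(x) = [0.08, 0.07, 0.03, 0.05, 0.06]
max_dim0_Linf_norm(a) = 0.17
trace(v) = 0.58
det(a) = -0.00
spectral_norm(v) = 0.56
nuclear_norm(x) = 0.29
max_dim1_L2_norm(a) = 0.25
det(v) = 0.00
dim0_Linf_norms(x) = [0.03, 0.02, 0.06, 0.07, 0.08]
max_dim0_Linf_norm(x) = 0.08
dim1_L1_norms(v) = [0.89, 0.53, 0.74, 0.44, 0.71]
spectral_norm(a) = 0.37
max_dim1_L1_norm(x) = 0.16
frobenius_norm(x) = 0.17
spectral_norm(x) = 0.13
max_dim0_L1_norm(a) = 0.53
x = a @ v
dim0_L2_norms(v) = [0.34, 0.2, 0.31, 0.4, 0.46]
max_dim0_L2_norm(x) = 0.11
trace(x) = 0.05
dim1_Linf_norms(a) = [0.17, 0.16, 0.16, 0.14, 0.15]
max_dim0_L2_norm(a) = 0.27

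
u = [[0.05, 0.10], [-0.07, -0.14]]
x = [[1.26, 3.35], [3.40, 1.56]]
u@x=[[0.4,  0.32], [-0.56,  -0.45]]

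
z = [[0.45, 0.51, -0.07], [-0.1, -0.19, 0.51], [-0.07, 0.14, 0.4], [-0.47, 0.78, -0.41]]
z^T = [[0.45, -0.1, -0.07, -0.47], [0.51, -0.19, 0.14, 0.78], [-0.07, 0.51, 0.40, -0.41]]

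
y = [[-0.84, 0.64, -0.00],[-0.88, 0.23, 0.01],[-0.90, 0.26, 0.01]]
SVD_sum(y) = [[-0.94, 0.42, 0.01], [-0.82, 0.36, 0.01], [-0.85, 0.38, 0.01]] + [[0.1,0.22,-0.01], [-0.06,-0.13,0.0], [-0.05,-0.12,0.0]] + [[-0.00, -0.0, -0.00], [-0.00, -0.0, -0.0], [0.00, 0.0, 0.0]]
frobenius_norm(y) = 1.68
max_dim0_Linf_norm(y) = 0.9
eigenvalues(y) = [(-0.3+0.52j), (-0.3-0.52j), 0j]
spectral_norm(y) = 1.65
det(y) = 0.00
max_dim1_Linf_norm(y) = 0.9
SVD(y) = [[-0.62,0.78,-0.04],  [-0.54,-0.47,-0.69],  [-0.56,-0.41,0.72]] @ diag([1.6500905413550608, 0.31225173724409633, 0.00024066284533986055]) @ [[0.91, -0.41, -0.01],[0.41, 0.91, -0.03],[0.02, 0.02, 1.0]]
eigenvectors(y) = [[0.38-0.34j, (0.38+0.34j), (0.02+0j)], [0.60+0.02j, (0.6-0.02j), 0.02+0.00j], [(0.61+0j), (0.61-0j), (1+0j)]]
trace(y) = -0.60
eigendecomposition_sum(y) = [[-0.42+0.11j, (0.32+0.19j), (-0-0.01j)], [-0.44-0.25j, 0.12+0.42j, 0.00-0.01j], [(-0.45-0.24j), (0.13+0.42j), -0.01j]] + [[(-0.42-0.11j), 0.32-0.19j, (-0+0.01j)], [(-0.44+0.25j), (0.12-0.42j), 0.01j], [(-0.45+0.24j), 0.13-0.42j, 0.00+0.01j]] + [[(-0-0j), (-0-0j), 0.00+0.00j], [-0.00-0.00j, -0.00-0.00j, 0.00+0.00j], [(-0-0j), -0.00-0.00j, 0j]]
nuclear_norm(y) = 1.96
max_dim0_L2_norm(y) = 1.51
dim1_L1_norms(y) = [1.48, 1.12, 1.17]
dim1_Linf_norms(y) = [0.84, 0.88, 0.9]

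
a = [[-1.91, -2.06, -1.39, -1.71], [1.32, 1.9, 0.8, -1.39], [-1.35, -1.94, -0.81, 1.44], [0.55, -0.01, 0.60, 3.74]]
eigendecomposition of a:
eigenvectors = [[0.17, 0.67, 0.42, 0.81],[0.44, -0.51, -0.66, -0.48],[-0.45, 0.52, 0.60, -0.33],[-0.76, -0.14, -0.16, -0.07]]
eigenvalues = [3.98, -1.07, 0.0, 0.01]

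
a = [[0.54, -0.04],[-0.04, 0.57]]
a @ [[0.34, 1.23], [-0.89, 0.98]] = [[0.22, 0.62], [-0.52, 0.51]]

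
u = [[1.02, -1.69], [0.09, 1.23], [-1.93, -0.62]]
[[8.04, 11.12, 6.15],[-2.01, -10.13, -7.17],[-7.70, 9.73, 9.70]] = u @ [[4.62, -2.45, -3.23], [-1.97, -8.06, -5.59]]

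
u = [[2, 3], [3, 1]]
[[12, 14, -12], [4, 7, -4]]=u@ [[0, 1, 0], [4, 4, -4]]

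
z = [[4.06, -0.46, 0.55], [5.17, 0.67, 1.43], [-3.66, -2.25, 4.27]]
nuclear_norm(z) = 13.34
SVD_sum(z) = [[3.54, 0.76, -0.71], [4.63, 0.99, -0.93], [-4.6, -0.99, 0.93]] + [[0.43, -0.57, 1.53], [0.61, -0.81, 2.16], [0.94, -1.25, 3.35]] + [[0.09, -0.65, -0.27], [-0.06, 0.48, 0.2], [0.0, -0.02, -0.01]]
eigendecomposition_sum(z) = [[(1.99+0.53j), (-0.21+0.43j), (0.27-0.46j)], [(4.84+1.61j), -0.59+1.04j, (0.75-1.11j)], [0.23+8.51j, -1.97-0.34j, (2.17+0.55j)]] + [[(1.99-0.53j), (-0.21-0.43j), (0.27+0.46j)], [4.84-1.61j, (-0.59-1.04j), 0.75+1.11j], [0.23-8.51j, (-1.97+0.34j), 2.17-0.55j]] + [[0.08-0.00j, -0.03+0.00j, -0j],  [-4.51+0.00j, (1.86-0j), -0.07+0.00j],  [-4.11+0.00j, (1.69-0j), (-0.07+0j)]]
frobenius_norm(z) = 9.11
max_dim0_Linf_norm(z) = 5.17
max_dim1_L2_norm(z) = 6.06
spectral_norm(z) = 7.74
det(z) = 32.19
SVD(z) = [[-0.48, -0.36, 0.80], [-0.62, -0.51, -0.60], [0.62, -0.78, 0.02]] @ diag([7.740993442592614, 4.712723257239198, 0.8824171476206109]) @ [[-0.96, -0.21, 0.19], [-0.25, 0.34, -0.91], [0.12, -0.92, -0.38]]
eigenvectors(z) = [[(0.06-0.19j),0.06+0.19j,(-0.01+0j)], [0.17-0.47j,(0.17+0.47j),(0.74+0j)], [0.84+0.00j,(0.84-0j),0.67+0.00j]]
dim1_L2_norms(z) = [4.12, 5.41, 6.06]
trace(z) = 9.00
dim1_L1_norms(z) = [5.07, 7.27, 10.18]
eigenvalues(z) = [(3.56+2.12j), (3.56-2.12j), (1.88+0j)]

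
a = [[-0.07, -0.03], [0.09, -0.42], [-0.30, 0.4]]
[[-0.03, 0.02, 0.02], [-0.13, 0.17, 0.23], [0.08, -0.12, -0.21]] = a@[[0.23, -0.17, -0.07], [0.37, -0.43, -0.57]]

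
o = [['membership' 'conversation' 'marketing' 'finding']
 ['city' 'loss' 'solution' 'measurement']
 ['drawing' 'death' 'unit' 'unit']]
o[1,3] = 'measurement'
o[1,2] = 'solution'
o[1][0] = 'city'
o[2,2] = 'unit'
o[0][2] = 'marketing'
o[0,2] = 'marketing'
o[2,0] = 'drawing'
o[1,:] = ['city', 'loss', 'solution', 'measurement']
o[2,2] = 'unit'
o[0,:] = ['membership', 'conversation', 'marketing', 'finding']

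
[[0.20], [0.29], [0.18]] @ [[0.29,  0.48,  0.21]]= [[0.06, 0.10, 0.04], [0.08, 0.14, 0.06], [0.05, 0.09, 0.04]]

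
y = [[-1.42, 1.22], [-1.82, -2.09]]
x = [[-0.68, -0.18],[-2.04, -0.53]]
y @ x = [[-1.52, -0.39],[5.5, 1.44]]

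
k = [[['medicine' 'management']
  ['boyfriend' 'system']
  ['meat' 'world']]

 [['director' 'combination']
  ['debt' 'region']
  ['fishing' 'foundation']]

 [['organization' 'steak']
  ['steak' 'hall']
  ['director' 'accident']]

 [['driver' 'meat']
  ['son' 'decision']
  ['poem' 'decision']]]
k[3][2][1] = 'decision'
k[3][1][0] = 'son'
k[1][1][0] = 'debt'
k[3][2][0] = 'poem'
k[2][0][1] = 'steak'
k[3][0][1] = 'meat'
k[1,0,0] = 'director'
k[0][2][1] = 'world'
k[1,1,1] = 'region'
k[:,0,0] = ['medicine', 'director', 'organization', 'driver']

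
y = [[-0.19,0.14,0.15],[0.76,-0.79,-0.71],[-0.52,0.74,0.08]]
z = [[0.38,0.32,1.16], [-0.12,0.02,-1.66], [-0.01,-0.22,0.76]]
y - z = [[-0.57, -0.18, -1.01],  [0.88, -0.81, 0.95],  [-0.51, 0.96, -0.68]]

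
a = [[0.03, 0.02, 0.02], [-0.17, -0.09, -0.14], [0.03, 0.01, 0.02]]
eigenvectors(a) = [[-0.28+0.00j, -0.26-0.30j, (-0.26+0.3j)],[(0.96+0j), (0.85+0j), (0.85-0j)],[-0.02+0.00j, (-0.22+0.28j), -0.22-0.28j]]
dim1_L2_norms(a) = [0.04, 0.24, 0.04]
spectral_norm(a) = 0.24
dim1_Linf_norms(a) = [0.03, 0.17, 0.03]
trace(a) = -0.04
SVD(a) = [[-0.17,  -0.8,  0.57], [0.97,  -0.04,  0.22], [-0.15,  0.6,  0.79]] @ diag([0.24419650626517642, 0.006576703011673135, 0.0049812955521545185]) @ [[-0.72,  -0.38,  -0.58],  [0.22,  -0.92,  0.33],  [0.66,  -0.11,  -0.74]]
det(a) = -0.00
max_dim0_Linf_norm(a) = 0.17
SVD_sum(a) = [[0.03, 0.02, 0.02], [-0.17, -0.09, -0.14], [0.03, 0.01, 0.02]] + [[-0.00, 0.00, -0.00], [-0.0, 0.00, -0.0], [0.00, -0.0, 0.00]] + [[0.0, -0.0, -0.00],[0.00, -0.0, -0.0],[0.0, -0.00, -0.00]]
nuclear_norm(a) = 0.26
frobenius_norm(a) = 0.24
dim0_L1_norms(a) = [0.23, 0.12, 0.18]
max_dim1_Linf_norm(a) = 0.17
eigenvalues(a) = [(-0.04+0j), (-0+0.01j), (-0-0.01j)]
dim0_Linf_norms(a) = [0.17, 0.09, 0.14]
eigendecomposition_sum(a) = [[(0.04-0j), 0.02-0.00j, (0.04-0j)], [(-0.14+0j), (-0.08+0j), (-0.15+0j)], [-0j, 0.00-0.00j, 0.00-0.00j]] + [[(-0+0.01j), -0.00+0.00j, (-0.01+0.01j)], [-0.02-0.03j, -0.00-0.01j, 0.00-0.03j], [(0.01+0j), 0j, 0.01+0.01j]] + [[(-0-0.01j),(-0-0j),-0.01-0.01j], [(-0.02+0.03j),(-0+0.01j),0.03j], [0.01-0.00j,0.00-0.00j,(0.01-0.01j)]]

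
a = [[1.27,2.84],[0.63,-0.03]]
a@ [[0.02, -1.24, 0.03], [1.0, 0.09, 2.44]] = [[2.87, -1.32, 6.97],[-0.02, -0.78, -0.05]]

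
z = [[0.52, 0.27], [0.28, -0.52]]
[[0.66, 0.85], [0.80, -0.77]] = z @ [[1.62, 0.68],[-0.66, 1.84]]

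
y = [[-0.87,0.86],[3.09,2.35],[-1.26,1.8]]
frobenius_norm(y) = 4.63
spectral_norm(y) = 3.89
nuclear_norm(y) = 6.39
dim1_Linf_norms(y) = [0.87, 3.09, 1.8]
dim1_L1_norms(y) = [1.73, 5.44, 3.06]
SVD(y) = [[-0.04, -0.48], [1.00, -0.0], [0.02, -0.88]] @ diag([3.8868625977353073, 2.5073889100668727]) @ [[0.8, 0.6], [0.60, -0.80]]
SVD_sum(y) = [[-0.14, -0.11], [3.09, 2.34], [0.07, 0.05]] + [[-0.73, 0.97], [-0.0, 0.01], [-1.33, 1.75]]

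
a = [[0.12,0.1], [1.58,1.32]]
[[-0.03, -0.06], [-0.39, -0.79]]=a@[[-0.4, -0.24], [0.18, -0.31]]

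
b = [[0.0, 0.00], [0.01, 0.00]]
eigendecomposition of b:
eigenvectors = [[0.0, 0.0], [1.0, -1.00]]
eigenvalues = [0.0, 0.0]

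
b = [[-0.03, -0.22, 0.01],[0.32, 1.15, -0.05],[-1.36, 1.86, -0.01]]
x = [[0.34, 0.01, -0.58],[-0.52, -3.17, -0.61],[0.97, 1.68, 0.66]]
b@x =[[0.11, 0.71, 0.16], [-0.54, -3.73, -0.92], [-1.44, -5.93, -0.35]]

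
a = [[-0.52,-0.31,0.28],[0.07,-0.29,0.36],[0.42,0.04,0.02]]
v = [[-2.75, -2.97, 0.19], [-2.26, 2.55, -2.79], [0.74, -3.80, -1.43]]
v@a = [[1.3, 1.72, -1.84], [0.18, -0.15, 0.23], [-1.25, 0.82, -1.19]]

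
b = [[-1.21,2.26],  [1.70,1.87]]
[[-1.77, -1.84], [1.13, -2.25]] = b @[[0.96, -0.27], [-0.27, -0.96]]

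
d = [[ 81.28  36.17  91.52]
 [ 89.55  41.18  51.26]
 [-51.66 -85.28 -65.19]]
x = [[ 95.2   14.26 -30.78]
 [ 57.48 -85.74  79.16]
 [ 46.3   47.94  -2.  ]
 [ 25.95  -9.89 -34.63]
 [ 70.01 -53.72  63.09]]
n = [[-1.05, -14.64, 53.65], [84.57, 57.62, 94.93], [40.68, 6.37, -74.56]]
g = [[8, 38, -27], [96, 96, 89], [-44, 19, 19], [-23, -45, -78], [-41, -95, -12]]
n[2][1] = 6.37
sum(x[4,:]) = 79.38000000000001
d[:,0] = [81.28, 89.55, -51.66]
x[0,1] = 14.26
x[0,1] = 14.26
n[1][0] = 84.57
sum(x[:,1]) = -87.14999999999999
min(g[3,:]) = -78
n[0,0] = -1.05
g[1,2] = 89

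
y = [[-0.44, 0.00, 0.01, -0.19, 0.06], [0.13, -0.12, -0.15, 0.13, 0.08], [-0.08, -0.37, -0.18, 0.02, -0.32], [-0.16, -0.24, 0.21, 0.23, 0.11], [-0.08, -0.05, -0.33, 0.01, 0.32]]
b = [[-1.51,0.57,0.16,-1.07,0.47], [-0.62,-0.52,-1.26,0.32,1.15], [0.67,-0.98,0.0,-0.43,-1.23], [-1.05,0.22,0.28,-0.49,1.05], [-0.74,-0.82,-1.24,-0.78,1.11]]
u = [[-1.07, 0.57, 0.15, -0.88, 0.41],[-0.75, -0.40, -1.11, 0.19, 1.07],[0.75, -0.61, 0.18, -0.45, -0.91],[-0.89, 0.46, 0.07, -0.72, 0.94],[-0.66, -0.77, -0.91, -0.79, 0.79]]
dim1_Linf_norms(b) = [1.51, 1.26, 1.23, 1.05, 1.24]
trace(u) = -1.22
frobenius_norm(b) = 4.24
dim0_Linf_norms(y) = [0.44, 0.37, 0.33, 0.23, 0.32]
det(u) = -0.04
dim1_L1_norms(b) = [3.78, 3.87, 3.31, 3.09, 4.69]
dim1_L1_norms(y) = [0.7, 0.61, 0.97, 0.95, 0.79]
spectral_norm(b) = 3.28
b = y + u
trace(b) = -1.41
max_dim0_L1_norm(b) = 5.01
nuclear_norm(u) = 6.24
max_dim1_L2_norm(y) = 0.53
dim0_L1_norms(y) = [0.89, 0.78, 0.88, 0.58, 0.89]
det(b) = 1.50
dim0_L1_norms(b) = [4.59, 3.11, 2.94, 3.09, 5.01]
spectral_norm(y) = 0.55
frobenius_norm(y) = 1.00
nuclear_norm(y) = 1.99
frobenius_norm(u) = 3.62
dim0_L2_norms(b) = [2.18, 1.51, 1.8, 1.51, 2.32]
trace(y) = -0.19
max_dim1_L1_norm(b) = 4.69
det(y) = -0.00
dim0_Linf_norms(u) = [1.07, 0.77, 1.11, 0.88, 1.07]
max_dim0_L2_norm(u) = 1.91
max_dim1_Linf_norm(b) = 1.51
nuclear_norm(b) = 7.71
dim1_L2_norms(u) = [1.56, 1.77, 1.41, 1.55, 1.76]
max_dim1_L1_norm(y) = 0.97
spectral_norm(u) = 2.89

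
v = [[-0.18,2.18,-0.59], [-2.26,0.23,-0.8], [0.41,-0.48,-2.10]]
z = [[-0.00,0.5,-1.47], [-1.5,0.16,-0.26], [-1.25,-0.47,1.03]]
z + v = [[-0.18, 2.68, -2.06], [-3.76, 0.39, -1.06], [-0.84, -0.95, -1.07]]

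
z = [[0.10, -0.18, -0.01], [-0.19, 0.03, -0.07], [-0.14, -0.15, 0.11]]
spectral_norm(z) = 0.26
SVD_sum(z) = [[0.14, -0.05, 0.01], [-0.18, 0.06, -0.01], [-0.08, 0.03, -0.0]] + [[-0.04, -0.11, 0.04], [-0.0, -0.01, 0.00], [-0.07, -0.19, 0.08]] + [[-0.00, -0.02, -0.06],[-0.00, -0.02, -0.06],[0.00, 0.01, 0.04]]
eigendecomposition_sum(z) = [[-0.05, -0.06, -0.02], [-0.08, -0.09, -0.03], [-0.07, -0.08, -0.02]] + [[0.13, -0.15, 0.07], [-0.11, 0.13, -0.06], [-0.01, 0.02, -0.01]] + [[0.02, 0.04, -0.06], [-0.0, -0.01, 0.01], [-0.06, -0.09, 0.14]]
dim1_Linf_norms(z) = [0.18, 0.19, 0.15]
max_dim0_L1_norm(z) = 0.43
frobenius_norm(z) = 0.37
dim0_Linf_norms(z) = [0.19, 0.18, 0.11]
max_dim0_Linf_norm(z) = 0.19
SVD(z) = [[-0.59, -0.5, -0.64], [0.75, -0.03, -0.66], [0.31, -0.87, 0.39]] @ diag([0.257767332032227, 0.2481939862171354, 0.1027411686843984]) @ [[-0.95,0.32,-0.05],[0.31,0.88,-0.35],[0.07,0.35,0.93]]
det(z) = -0.01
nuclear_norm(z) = 0.61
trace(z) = 0.24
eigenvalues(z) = [-0.17, 0.25, 0.16]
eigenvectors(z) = [[0.47, 0.77, -0.39],[0.66, -0.64, 0.07],[0.59, -0.09, 0.92]]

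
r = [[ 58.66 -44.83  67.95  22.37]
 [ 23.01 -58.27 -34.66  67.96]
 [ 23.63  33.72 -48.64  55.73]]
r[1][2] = -34.66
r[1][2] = -34.66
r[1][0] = 23.01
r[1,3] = 67.96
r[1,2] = -34.66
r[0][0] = 58.66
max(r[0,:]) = 67.95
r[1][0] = 23.01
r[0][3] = 22.37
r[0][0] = 58.66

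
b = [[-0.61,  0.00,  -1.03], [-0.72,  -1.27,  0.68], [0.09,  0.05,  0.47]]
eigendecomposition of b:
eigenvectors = [[-0.04,0.68,-0.61], [1.0,-0.73,0.51], [-0.03,-0.02,0.61]]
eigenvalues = [-1.26, -0.57, 0.42]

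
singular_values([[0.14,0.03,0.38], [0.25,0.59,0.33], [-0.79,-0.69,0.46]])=[1.23, 0.66, 0.21]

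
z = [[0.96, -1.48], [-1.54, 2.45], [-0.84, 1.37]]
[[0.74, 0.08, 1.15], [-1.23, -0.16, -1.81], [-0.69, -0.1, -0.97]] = z @[[-0.22, -0.61, 2.08], [-0.64, -0.45, 0.57]]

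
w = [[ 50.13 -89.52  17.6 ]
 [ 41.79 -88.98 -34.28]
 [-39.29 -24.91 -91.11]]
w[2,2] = -91.11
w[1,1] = -88.98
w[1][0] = 41.79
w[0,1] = -89.52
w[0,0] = 50.13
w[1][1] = -88.98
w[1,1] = -88.98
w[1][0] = 41.79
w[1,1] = -88.98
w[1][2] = -34.28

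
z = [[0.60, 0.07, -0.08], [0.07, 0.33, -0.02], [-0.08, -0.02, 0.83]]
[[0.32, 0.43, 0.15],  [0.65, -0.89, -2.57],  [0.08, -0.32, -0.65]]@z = [[0.21, 0.16, 0.09],  [0.53, -0.2, -2.17],  [0.08, -0.09, -0.54]]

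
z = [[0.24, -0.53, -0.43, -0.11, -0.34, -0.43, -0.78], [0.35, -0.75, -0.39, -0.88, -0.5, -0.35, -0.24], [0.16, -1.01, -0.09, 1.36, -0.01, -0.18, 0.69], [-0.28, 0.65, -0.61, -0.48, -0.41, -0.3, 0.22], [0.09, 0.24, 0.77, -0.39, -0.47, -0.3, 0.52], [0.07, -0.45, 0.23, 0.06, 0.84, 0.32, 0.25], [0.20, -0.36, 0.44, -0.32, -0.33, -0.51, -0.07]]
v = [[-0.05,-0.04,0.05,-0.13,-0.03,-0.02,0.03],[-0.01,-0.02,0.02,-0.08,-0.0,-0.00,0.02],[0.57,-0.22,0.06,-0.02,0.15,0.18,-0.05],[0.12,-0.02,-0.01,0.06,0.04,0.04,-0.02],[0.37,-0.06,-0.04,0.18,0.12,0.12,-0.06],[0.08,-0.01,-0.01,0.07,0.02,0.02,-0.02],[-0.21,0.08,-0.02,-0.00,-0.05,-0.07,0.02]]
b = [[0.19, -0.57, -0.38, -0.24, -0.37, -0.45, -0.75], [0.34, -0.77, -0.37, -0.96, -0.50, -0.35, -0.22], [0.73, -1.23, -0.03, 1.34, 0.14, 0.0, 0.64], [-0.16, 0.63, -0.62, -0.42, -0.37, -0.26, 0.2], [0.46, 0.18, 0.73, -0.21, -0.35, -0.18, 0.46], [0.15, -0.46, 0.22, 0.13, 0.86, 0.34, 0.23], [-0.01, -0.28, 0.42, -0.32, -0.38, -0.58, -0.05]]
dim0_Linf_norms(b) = [0.73, 1.23, 0.73, 1.34, 0.86, 0.58, 0.75]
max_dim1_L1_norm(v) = 1.25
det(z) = 0.06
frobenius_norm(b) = 3.52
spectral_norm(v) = 0.83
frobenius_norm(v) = 0.88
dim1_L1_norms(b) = [2.95, 3.51, 4.11, 2.66, 2.57, 2.39, 2.04]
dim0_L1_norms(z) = [1.39, 3.99, 2.96, 3.6, 2.9, 2.39, 2.77]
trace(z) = -1.30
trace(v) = 0.21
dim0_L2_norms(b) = [0.97, 1.77, 1.19, 1.76, 1.24, 0.94, 1.15]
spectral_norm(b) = 2.33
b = v + z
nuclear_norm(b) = 7.88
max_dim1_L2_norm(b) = 2.07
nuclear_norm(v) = 1.14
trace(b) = -1.09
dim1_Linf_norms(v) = [0.13, 0.08, 0.57, 0.12, 0.37, 0.08, 0.21]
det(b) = 0.38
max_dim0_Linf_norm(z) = 1.36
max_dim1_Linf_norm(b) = 1.34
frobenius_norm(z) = 3.42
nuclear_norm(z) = 7.56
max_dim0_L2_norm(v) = 0.73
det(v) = -0.00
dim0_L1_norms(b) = [2.04, 4.12, 2.77, 3.62, 2.97, 2.16, 2.55]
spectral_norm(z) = 2.14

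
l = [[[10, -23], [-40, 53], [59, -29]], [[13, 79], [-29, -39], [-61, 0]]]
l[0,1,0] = -40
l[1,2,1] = 0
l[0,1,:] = [-40, 53]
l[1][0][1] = 79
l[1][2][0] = -61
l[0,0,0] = 10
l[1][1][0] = -29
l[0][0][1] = -23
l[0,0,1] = -23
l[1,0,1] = 79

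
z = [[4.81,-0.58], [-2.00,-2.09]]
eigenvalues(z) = [4.97, -2.25]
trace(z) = 2.72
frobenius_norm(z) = 5.64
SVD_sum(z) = [[4.76, 0.29],[-2.12, -0.13]] + [[0.05,-0.87], [0.12,-1.96]]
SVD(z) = [[-0.91, 0.41],[0.41, 0.91]] @ diag([5.217463879836723, 2.1491092719075806]) @ [[-1.0, -0.06], [0.06, -1.00]]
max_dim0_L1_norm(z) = 6.81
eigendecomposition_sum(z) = [[4.86, -0.40], [-1.38, 0.11]] + [[-0.05,-0.18], [-0.62,-2.20]]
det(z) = -11.21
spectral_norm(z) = 5.22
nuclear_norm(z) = 7.37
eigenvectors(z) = [[0.96, 0.08], [-0.27, 1.0]]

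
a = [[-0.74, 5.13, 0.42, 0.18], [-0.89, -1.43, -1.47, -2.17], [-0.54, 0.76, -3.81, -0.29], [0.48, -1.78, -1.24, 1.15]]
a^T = [[-0.74,-0.89,-0.54,0.48], [5.13,-1.43,0.76,-1.78], [0.42,-1.47,-3.81,-1.24], [0.18,-2.17,-0.29,1.15]]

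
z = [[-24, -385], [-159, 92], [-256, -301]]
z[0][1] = -385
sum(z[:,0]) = -439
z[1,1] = 92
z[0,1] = -385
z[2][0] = -256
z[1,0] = -159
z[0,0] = -24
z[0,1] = -385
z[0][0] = -24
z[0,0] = -24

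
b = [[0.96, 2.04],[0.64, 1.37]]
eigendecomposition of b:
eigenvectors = [[-0.91, -0.83], [0.42, -0.56]]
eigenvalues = [0.0, 2.33]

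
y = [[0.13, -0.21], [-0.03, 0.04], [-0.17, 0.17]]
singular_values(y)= [0.35, 0.04]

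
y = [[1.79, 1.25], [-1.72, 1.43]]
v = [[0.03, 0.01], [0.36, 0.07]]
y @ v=[[0.5, 0.11],  [0.46, 0.08]]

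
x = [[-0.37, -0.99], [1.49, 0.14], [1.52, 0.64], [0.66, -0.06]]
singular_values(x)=[2.38, 0.94]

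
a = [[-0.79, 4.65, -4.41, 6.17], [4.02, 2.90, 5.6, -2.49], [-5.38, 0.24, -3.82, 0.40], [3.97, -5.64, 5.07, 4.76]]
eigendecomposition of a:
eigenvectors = [[(-0.63+0j), -0.79+0.00j, (-0.79-0j), 0.57+0.00j],[0.43+0.00j, (-0.12-0.12j), -0.12+0.12j, -0.20+0.00j],[-0.47+0.00j, (0.55-0.11j), (0.55+0.11j), (-0.25+0j)],[0.45+0.00j, -0.07-0.16j, (-0.07+0.16j), 0.76+0.00j]]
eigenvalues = [(-11.64+0j), (3.53+1.33j), (3.53-1.33j), (7.63+0j)]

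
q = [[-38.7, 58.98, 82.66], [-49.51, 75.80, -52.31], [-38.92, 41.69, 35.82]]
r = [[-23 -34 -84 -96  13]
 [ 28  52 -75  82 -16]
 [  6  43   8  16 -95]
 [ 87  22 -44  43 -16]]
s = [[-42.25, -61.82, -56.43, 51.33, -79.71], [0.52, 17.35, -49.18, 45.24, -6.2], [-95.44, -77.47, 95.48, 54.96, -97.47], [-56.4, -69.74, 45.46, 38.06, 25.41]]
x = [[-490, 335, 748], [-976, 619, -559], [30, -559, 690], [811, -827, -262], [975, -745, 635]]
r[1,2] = -75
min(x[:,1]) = -827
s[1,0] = 0.52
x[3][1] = -827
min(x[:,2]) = -559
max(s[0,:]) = 51.33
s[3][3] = 38.06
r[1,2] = -75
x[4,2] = 635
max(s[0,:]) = 51.33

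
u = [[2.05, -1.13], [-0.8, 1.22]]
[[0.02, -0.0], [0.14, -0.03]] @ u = [[0.04, -0.02],[0.31, -0.19]]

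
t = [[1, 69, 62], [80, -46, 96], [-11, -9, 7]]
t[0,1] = 69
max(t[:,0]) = 80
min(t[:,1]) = -46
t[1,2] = 96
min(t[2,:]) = -11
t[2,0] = -11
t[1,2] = 96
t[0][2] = 62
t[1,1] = -46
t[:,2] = [62, 96, 7]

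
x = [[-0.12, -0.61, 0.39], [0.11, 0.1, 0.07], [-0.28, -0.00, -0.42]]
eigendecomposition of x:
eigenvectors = [[(-0.81+0j),(-0.81-0j),(-0.74+0j)], [(0.05+0.16j),0.05-0.16j,(0.46+0j)], [(0.28-0.49j),(0.28+0.49j),0.49+0.00j]]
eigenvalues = [(-0.22+0.35j), (-0.22-0.35j), (-0+0j)]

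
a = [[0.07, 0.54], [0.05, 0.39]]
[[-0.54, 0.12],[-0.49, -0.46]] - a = [[-0.61, -0.42],[-0.54, -0.85]]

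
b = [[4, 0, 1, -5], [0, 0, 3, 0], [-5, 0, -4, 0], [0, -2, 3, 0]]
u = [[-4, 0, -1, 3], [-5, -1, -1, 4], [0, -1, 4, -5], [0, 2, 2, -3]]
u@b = [[-11, -6, 9, 20], [-15, -8, 8, 25], [-20, 10, -34, 0], [-10, 6, -11, 0]]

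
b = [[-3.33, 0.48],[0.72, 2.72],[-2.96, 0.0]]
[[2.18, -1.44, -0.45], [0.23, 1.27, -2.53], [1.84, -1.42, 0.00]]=b@[[-0.62, 0.48, 0.00], [0.25, 0.34, -0.93]]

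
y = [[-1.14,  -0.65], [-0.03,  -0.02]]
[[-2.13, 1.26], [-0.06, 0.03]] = y @ [[0.39, -0.89],[2.59, -0.38]]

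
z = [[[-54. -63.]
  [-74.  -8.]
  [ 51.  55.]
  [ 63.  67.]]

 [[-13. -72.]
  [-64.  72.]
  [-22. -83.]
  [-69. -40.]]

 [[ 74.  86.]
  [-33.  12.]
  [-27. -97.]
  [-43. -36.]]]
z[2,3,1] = -36.0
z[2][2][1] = -97.0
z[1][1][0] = -64.0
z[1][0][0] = -13.0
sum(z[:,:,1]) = -107.0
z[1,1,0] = -64.0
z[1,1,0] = -64.0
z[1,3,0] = -69.0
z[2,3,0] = -43.0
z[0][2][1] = 55.0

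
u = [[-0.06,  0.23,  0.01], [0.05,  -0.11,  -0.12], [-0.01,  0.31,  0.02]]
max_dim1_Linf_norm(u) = 0.31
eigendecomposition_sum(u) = [[(-0.11-0j), 0.07-0.00j, (0.09-0j)], [(0.01+0j), -0.01+0.00j, (-0.01+0j)], [(-0.05-0j), (0.03-0j), 0.04-0.00j]] + [[(0.03-0.03j), (0.08+0.08j), (-0.04+0.08j)], [(0.02+0.02j), (-0.05+0.06j), (-0.05-0.02j)], [0.02-0.04j, 0.14+0.06j, -0.01+0.12j]] + [[(0.03+0.03j), 0.08-0.08j, -0.04-0.08j], [(0.02-0.02j), (-0.05-0.06j), (-0.05+0.02j)], [(0.02+0.04j), (0.14-0.06j), (-0.01-0.12j)]]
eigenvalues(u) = [(-0.08+0j), (-0.03+0.15j), (-0.03-0.15j)]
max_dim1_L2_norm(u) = 0.31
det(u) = -0.00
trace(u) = -0.15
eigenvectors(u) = [[(0.91+0j), -0.52-0.21j, (-0.52+0.21j)],[(-0.1+0j), (0.11-0.36j), (0.11+0.36j)],[0.40+0.00j, (-0.74+0j), (-0.74-0j)]]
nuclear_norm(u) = 0.56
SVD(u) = [[-0.57, -0.12, -0.81], [0.32, -0.94, -0.09], [-0.75, -0.31, 0.58]] @ diag([0.4093580931060849, 0.1137721321286181, 0.04101040794064647]) @ [[0.14, -0.98, -0.15], [-0.32, -0.18, 0.93], [0.94, 0.08, 0.34]]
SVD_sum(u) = [[-0.03, 0.23, 0.03], [0.02, -0.13, -0.02], [-0.04, 0.30, 0.04]] + [[0.0, 0.0, -0.01],[0.03, 0.02, -0.1],[0.01, 0.01, -0.03]] + [[-0.03, -0.00, -0.01], [-0.00, -0.00, -0.0], [0.02, 0.0, 0.01]]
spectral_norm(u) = 0.41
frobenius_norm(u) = 0.43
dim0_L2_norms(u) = [0.08, 0.4, 0.12]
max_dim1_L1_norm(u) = 0.34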